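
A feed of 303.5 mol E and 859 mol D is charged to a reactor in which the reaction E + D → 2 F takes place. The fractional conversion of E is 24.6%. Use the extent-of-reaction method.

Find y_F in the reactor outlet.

0.128

E reacted = 0.246 × 303.5 = 74.66 mol; ν_E = −1, so ξ = 74.66/1 = 74.66 mol.
Outlet amounts (n = n₀ + ν ξ):
  E: 303.5 − 1(74.66) = 228.8
  D: 859 − 1(74.66) = 784.3
  F: 0 + 2(74.66) = 149.3
Total out = 1162 mol; y_F = 149.3 / 1162 = 0.1284.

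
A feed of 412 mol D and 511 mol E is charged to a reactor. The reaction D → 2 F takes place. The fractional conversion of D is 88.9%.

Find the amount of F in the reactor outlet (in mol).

733 mol

D reacted = 0.889 × 412 = 366.3 mol; ν_D = −1, so ξ = 366.3/1 = 366.3 mol.
Outlet amounts (n = n₀ + ν ξ):
  D: 412 − 1(366.3) = 45.73
  F: 0 + 2(366.3) = 732.5
  E: 511 (inert)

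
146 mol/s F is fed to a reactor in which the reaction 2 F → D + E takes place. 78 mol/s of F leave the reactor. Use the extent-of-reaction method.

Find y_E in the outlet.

For F: n = n₀ − 2ξ → 78 = 146 − 2ξ, giving ξ = 34 mol/s.
Outlet amounts (n = n₀ + ν ξ):
  F: 146 − 2(34) = 78
  D: 0 + 1(34) = 34
  E: 0 + 1(34) = 34
Total out = 146 mol/s; y_E = 34 / 146 = 0.2329.

0.233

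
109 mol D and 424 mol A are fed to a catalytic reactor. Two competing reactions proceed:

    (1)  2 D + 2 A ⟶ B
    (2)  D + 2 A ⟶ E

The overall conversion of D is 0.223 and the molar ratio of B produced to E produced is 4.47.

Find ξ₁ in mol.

ξ₁ = 10.9 mol

Conversion of D: D consumed = 0.223 × 109 = 24.31 mol = 2ξ₁ + 1ξ₂.
Selectivity: 1ξ₁ / (1ξ₂) = 4.47 → ξ₁ = 4.47 ξ₂.
Substitute: (2·4.47 + 1) ξ₂ = 24.31 → ξ₂ = 2.445 mol, ξ₁ = 10.93 mol.
Outlet amounts (n = n₀ + Σ ν·ξ):
  D: 109 − 2(10.93) − 1(2.445) = 84.69
  A: 424 − 2(10.93) − 2(2.445) = 397.2
  B: 0 + 1(10.93) = 10.93
  E: 0 + 1(2.445) = 2.445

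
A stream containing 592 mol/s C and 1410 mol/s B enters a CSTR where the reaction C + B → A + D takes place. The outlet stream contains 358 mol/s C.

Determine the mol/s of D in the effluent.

234 mol/s

For C: n = n₀ − 1ξ → 358 = 592 − 1ξ, giving ξ = 234 mol/s.
Outlet amounts (n = n₀ + ν ξ):
  C: 592 − 1(234) = 358
  B: 1410 − 1(234) = 1176
  A: 0 + 1(234) = 234
  D: 0 + 1(234) = 234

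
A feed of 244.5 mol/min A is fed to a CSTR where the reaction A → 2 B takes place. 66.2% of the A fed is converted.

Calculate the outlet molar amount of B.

A reacted = 0.662 × 244.5 = 161.9 mol/min; ν_A = −1, so ξ = 161.9/1 = 161.9 mol/min.
Outlet amounts (n = n₀ + ν ξ):
  A: 244.5 − 1(161.9) = 82.64
  B: 0 + 2(161.9) = 323.7

324 mol/min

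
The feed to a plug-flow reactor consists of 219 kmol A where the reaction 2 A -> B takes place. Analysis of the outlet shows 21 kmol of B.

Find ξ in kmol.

For B: n = n₀ + 1ξ → 21 = 0 + 1ξ, giving ξ = 21 kmol.
Outlet amounts (n = n₀ + ν ξ):
  A: 219 − 2(21) = 177
  B: 0 + 1(21) = 21

ξ = 21 kmol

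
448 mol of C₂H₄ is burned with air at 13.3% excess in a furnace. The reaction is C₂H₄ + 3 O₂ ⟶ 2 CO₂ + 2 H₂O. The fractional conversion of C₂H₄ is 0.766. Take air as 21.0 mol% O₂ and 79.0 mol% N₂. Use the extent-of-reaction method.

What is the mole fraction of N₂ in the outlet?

Stoichiometric O₂ = 3 × 448 = 1344 mol; O₂ fed = 1344 × 1.133 = 1523 mol.
N₂ fed = 1523 × 79/21 = 5728 mol.
Fuel reacted = 0.766 × 448 → ξ = 343.2 mol.
Outlet (n = n₀ + ν ξ):
  C₂H₄: 448 − 1(343.2) = 104.8
  O₂: 1523 − 3(343.2) = 493.2
  N₂: 5728 (inert)
  CO₂: 0 + 2(343.2) = 686.3
  H₂O: 0 + 2(343.2) = 686.3
Total out = 7699 mol; y_N₂ = 5728 / 7699 = 0.744.

0.744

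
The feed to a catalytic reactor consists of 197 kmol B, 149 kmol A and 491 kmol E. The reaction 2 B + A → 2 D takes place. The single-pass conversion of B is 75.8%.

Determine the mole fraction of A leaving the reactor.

B reacted = 0.758 × 197 = 149.3 kmol; ν_B = −2, so ξ = 149.3/2 = 74.66 kmol.
Outlet amounts (n = n₀ + ν ξ):
  B: 197 − 2(74.66) = 47.67
  A: 149 − 1(74.66) = 74.34
  D: 0 + 2(74.66) = 149.3
  E: 491 (inert)
Total out = 762.3 kmol; y_A = 74.34 / 762.3 = 0.09751.

0.0975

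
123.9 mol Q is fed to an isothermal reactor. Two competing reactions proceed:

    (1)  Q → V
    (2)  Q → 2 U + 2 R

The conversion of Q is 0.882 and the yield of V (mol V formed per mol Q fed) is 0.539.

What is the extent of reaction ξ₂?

ξ₂ = 42.5 mol

Yield of V: 1ξ₁ / 123.9 = 0.539 → ξ₁ = 66.78 mol.
Conversion of Q: 1ξ₁ + 1ξ₂ = 0.882 × 123.9 = 109.3 → ξ₂ = 42.5 mol.
Outlet amounts (n = n₀ + Σ ν·ξ):
  Q: 123.9 − 1(66.78) − 1(42.5) = 14.62
  V: 0 + 1(66.78) = 66.78
  U: 0 + 2(42.5) = 85
  R: 0 + 2(42.5) = 85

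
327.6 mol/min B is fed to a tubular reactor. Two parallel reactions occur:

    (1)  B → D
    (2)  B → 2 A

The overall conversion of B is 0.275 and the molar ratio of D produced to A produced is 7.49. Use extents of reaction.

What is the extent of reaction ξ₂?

Conversion of B: B consumed = 0.275 × 327.6 = 90.09 mol/min = 1ξ₁ + 1ξ₂.
Selectivity: 1ξ₁ / (2ξ₂) = 7.49 → ξ₁ = 14.98 ξ₂.
Substitute: (1·14.98 + 1) ξ₂ = 90.09 → ξ₂ = 5.638 mol/min, ξ₁ = 84.45 mol/min.
Outlet amounts (n = n₀ + Σ ν·ξ):
  B: 327.6 − 1(84.45) − 1(5.638) = 237.5
  D: 0 + 1(84.45) = 84.45
  A: 0 + 2(5.638) = 11.28

ξ₂ = 5.64 mol/min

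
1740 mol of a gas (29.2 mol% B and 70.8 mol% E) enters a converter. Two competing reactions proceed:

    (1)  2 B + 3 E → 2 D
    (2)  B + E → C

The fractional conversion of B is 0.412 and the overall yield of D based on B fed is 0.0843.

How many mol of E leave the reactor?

Yield of D: 2ξ₁ / 508.1 = 0.0843 → ξ₁ = 21.42 mol.
Conversion of B: 2ξ₁ + 1ξ₂ = 0.412 × 508.1 = 209.3 → ξ₂ = 166.5 mol.
Outlet amounts (n = n₀ + Σ ν·ξ):
  B: 508.1 − 2(21.42) − 1(166.5) = 298.8
  E: 1232 − 3(21.42) − 1(166.5) = 1001
  D: 0 + 2(21.42) = 42.83
  C: 0 + 1(166.5) = 166.5

1000 mol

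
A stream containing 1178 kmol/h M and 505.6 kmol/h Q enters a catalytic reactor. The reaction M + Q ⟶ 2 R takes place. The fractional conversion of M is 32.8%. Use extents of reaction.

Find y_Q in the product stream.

M reacted = 0.328 × 1178 = 386.4 kmol/h; ν_M = −1, so ξ = 386.4/1 = 386.4 kmol/h.
Outlet amounts (n = n₀ + ν ξ):
  M: 1178 − 1(386.4) = 791.6
  Q: 505.6 − 1(386.4) = 119.2
  R: 0 + 2(386.4) = 772.8
Total out = 1684 kmol/h; y_Q = 119.2 / 1684 = 0.07081.

0.0708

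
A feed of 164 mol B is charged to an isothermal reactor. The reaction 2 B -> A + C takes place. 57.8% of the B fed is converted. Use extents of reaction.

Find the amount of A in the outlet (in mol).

47.4 mol

B reacted = 0.578 × 164 = 94.79 mol; ν_B = −2, so ξ = 94.79/2 = 47.4 mol.
Outlet amounts (n = n₀ + ν ξ):
  B: 164 − 2(47.4) = 69.21
  A: 0 + 1(47.4) = 47.4
  C: 0 + 1(47.4) = 47.4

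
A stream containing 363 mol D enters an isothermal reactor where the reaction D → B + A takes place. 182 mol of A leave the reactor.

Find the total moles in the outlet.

545 mol

For A: n = n₀ + 1ξ → 182 = 0 + 1ξ, giving ξ = 182 mol.
Outlet amounts (n = n₀ + ν ξ):
  D: 363 − 1(182) = 181
  B: 0 + 1(182) = 182
  A: 0 + 1(182) = 182
Total out = 181 + 182 + 182 = 545 mol.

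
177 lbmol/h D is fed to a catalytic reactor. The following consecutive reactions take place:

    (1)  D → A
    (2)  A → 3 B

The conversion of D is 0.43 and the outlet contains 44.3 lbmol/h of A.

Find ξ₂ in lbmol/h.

ξ₂ = 31.8 lbmol/h

Conversion of D: D consumed = 1ξ₁ = 0.43 × 177 → ξ₁ = 76.11 lbmol/h.
A balance: n_A = 0 + 1ξ₁ − 1ξ₂ = 44.3 → ξ₂ = (1·76.11 − 44.3)/1 = 31.81 lbmol/h.
Outlet amounts (n = n₀ + Σ ν·ξ):
  D: 177 − 1(76.11) = 100.9
  A: 0 + 1(76.11) − 1(31.81) = 44.3
  B: 0 + 3(31.81) = 95.43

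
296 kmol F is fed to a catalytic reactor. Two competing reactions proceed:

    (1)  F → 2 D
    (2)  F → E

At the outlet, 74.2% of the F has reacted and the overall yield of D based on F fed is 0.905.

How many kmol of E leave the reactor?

85.7 kmol

Yield of D: 2ξ₁ / 296 = 0.905 → ξ₁ = 133.9 kmol.
Conversion of F: 1ξ₁ + 1ξ₂ = 0.742 × 296 = 219.6 → ξ₂ = 85.69 kmol.
Outlet amounts (n = n₀ + Σ ν·ξ):
  F: 296 − 1(133.9) − 1(85.69) = 76.37
  D: 0 + 2(133.9) = 267.9
  E: 0 + 1(85.69) = 85.69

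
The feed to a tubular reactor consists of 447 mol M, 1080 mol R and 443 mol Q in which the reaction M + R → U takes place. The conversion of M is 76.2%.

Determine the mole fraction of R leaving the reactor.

0.454

M reacted = 0.762 × 447 = 340.6 mol; ν_M = −1, so ξ = 340.6/1 = 340.6 mol.
Outlet amounts (n = n₀ + ν ξ):
  M: 447 − 1(340.6) = 106.4
  R: 1080 − 1(340.6) = 739.4
  U: 0 + 1(340.6) = 340.6
  Q: 443 (inert)
Total out = 1629 mol; y_R = 739.4 / 1629 = 0.4538.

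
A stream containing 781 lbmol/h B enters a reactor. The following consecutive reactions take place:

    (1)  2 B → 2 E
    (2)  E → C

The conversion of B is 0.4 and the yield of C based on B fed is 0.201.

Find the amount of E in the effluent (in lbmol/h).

Conversion of B: B consumed = 2ξ₁ = 0.4 × 781 → ξ₁ = 156.2 lbmol/h.
Yield of C: 1ξ₂ / 781 = 0.201 → ξ₂ = 157 lbmol/h.
Outlet amounts (n = n₀ + Σ ν·ξ):
  B: 781 − 2(156.2) = 468.6
  E: 0 + 2(156.2) − 1(157) = 155.4
  C: 0 + 1(157) = 157

155 lbmol/h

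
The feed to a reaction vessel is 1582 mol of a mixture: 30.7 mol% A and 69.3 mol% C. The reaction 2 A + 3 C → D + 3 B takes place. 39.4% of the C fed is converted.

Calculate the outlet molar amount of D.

C reacted = 0.394 × 1096 = 432 mol; ν_C = −3, so ξ = 432/3 = 144 mol.
Outlet amounts (n = n₀ + ν ξ):
  A: 485.7 − 2(144) = 197.7
  C: 1096 − 3(144) = 664.4
  D: 0 + 1(144) = 144
  B: 0 + 3(144) = 432

144 mol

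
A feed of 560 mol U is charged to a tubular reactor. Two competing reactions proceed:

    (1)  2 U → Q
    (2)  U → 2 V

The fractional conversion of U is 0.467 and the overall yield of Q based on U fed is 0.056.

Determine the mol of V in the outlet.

398 mol

Yield of Q: 1ξ₁ / 560 = 0.056 → ξ₁ = 31.36 mol.
Conversion of U: 2ξ₁ + 1ξ₂ = 0.467 × 560 = 261.5 → ξ₂ = 198.8 mol.
Outlet amounts (n = n₀ + Σ ν·ξ):
  U: 560 − 2(31.36) − 1(198.8) = 298.5
  Q: 0 + 1(31.36) = 31.36
  V: 0 + 2(198.8) = 397.6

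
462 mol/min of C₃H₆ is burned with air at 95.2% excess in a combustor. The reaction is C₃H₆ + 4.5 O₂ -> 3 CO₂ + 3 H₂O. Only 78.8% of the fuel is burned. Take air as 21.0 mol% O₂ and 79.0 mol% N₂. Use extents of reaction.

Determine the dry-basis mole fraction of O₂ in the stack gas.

Stoichiometric O₂ = 4.5 × 462 = 2079 mol/min; O₂ fed = 2079 × 1.952 = 4058 mol/min.
N₂ fed = 4058 × 79/21 = 15270 mol/min.
Fuel reacted = 0.788 × 462 → ξ = 364.1 mol/min.
Outlet (n = n₀ + ν ξ):
  C₃H₆: 462 − 1(364.1) = 97.94
  O₂: 4058 − 4.5(364.1) = 2420
  N₂: 15270 (inert)
  CO₂: 0 + 3(364.1) = 1092
  H₂O: 0 + 3(364.1) = 1092
Dry total = 18880 mol/min; y_O₂ (dry) = 2420 / 18880 = 0.1282.

0.128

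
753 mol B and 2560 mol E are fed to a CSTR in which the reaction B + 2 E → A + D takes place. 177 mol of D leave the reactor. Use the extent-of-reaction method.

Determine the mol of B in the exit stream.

576 mol

For D: n = n₀ + 1ξ → 177 = 0 + 1ξ, giving ξ = 177 mol.
Outlet amounts (n = n₀ + ν ξ):
  B: 753 − 1(177) = 576
  E: 2560 − 2(177) = 2206
  A: 0 + 1(177) = 177
  D: 0 + 1(177) = 177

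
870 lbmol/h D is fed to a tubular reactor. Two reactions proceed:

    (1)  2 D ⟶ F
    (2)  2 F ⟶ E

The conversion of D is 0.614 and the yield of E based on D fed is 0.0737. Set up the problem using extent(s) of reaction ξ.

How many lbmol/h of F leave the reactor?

139 lbmol/h

Conversion of D: D consumed = 2ξ₁ = 0.614 × 870 → ξ₁ = 267.1 lbmol/h.
Yield of E: 1ξ₂ / 870 = 0.0737 → ξ₂ = 64.12 lbmol/h.
Outlet amounts (n = n₀ + Σ ν·ξ):
  D: 870 − 2(267.1) = 335.8
  F: 0 + 1(267.1) − 2(64.12) = 138.9
  E: 0 + 1(64.12) = 64.12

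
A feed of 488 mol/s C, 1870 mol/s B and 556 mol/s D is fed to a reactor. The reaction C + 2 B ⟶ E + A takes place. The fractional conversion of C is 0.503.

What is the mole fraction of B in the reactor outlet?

0.517

C reacted = 0.503 × 488 = 245.5 mol/s; ν_C = −1, so ξ = 245.5/1 = 245.5 mol/s.
Outlet amounts (n = n₀ + ν ξ):
  C: 488 − 1(245.5) = 242.5
  B: 1870 − 2(245.5) = 1379
  E: 0 + 1(245.5) = 245.5
  A: 0 + 1(245.5) = 245.5
  D: 556 (inert)
Total out = 2669 mol/s; y_B = 1379 / 2669 = 0.5168.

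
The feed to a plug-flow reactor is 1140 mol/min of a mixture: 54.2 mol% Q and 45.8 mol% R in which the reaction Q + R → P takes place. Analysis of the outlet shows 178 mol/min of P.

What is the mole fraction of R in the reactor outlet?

0.358

For P: n = n₀ + 1ξ → 178 = 0 + 1ξ, giving ξ = 178 mol/min.
Outlet amounts (n = n₀ + ν ξ):
  Q: 617.9 − 1(178) = 439.9
  R: 522.1 − 1(178) = 344.1
  P: 0 + 1(178) = 178
Total out = 962 mol/min; y_R = 344.1 / 962 = 0.3577.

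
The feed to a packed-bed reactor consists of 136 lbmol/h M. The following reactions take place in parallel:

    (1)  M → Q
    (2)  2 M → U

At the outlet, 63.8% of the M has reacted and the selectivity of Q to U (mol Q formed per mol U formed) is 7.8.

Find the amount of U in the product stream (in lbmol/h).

Conversion of M: M consumed = 0.638 × 136 = 86.77 lbmol/h = 1ξ₁ + 2ξ₂.
Selectivity: 1ξ₁ / (1ξ₂) = 7.8 → ξ₁ = 7.8 ξ₂.
Substitute: (1·7.8 + 2) ξ₂ = 86.77 → ξ₂ = 8.854 lbmol/h, ξ₁ = 69.06 lbmol/h.
Outlet amounts (n = n₀ + Σ ν·ξ):
  M: 136 − 1(69.06) − 2(8.854) = 49.23
  Q: 0 + 1(69.06) = 69.06
  U: 0 + 1(8.854) = 8.854

8.85 lbmol/h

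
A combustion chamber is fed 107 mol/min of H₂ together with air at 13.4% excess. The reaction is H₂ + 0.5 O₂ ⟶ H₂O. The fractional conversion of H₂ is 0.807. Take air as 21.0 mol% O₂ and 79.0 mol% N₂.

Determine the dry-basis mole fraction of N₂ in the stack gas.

0.857

Stoichiometric O₂ = 0.5 × 107 = 53.5 mol/min; O₂ fed = 53.5 × 1.134 = 60.67 mol/min.
N₂ fed = 60.67 × 79/21 = 228.2 mol/min.
Fuel reacted = 0.807 × 107 → ξ = 86.35 mol/min.
Outlet (n = n₀ + ν ξ):
  H₂: 107 − 1(86.35) = 20.65
  O₂: 60.67 − 0.5(86.35) = 17.49
  N₂: 228.2 (inert)
  H₂O: 0 + 1(86.35) = 86.35
Dry total = 266.4 mol/min; y_N₂ (dry) = 228.2 / 266.4 = 0.8568.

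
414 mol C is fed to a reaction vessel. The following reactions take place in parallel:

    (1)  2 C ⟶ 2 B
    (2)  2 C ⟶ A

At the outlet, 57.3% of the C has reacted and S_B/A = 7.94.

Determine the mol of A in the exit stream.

Conversion of C: C consumed = 0.573 × 414 = 237.2 mol = 2ξ₁ + 2ξ₂.
Selectivity: 2ξ₁ / (1ξ₂) = 7.94 → ξ₁ = 3.97 ξ₂.
Substitute: (2·3.97 + 2) ξ₂ = 237.2 → ξ₂ = 23.87 mol, ξ₁ = 94.75 mol.
Outlet amounts (n = n₀ + Σ ν·ξ):
  C: 414 − 2(94.75) − 2(23.87) = 176.8
  B: 0 + 2(94.75) = 189.5
  A: 0 + 1(23.87) = 23.87

23.9 mol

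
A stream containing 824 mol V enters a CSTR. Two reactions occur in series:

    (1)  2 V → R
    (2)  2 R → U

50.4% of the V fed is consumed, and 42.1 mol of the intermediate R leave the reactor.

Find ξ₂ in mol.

ξ₂ = 82.8 mol

Conversion of V: V consumed = 2ξ₁ = 0.504 × 824 → ξ₁ = 207.6 mol.
R balance: n_R = 0 + 1ξ₁ − 2ξ₂ = 42.1 → ξ₂ = (1·207.6 − 42.1)/2 = 82.77 mol.
Outlet amounts (n = n₀ + Σ ν·ξ):
  V: 824 − 2(207.6) = 408.7
  R: 0 + 1(207.6) − 2(82.77) = 42.1
  U: 0 + 1(82.77) = 82.77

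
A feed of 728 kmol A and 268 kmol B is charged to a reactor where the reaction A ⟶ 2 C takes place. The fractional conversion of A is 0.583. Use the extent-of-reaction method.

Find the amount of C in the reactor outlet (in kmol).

849 kmol

A reacted = 0.583 × 728 = 424.4 kmol; ν_A = −1, so ξ = 424.4/1 = 424.4 kmol.
Outlet amounts (n = n₀ + ν ξ):
  A: 728 − 1(424.4) = 303.6
  C: 0 + 2(424.4) = 848.8
  B: 268 (inert)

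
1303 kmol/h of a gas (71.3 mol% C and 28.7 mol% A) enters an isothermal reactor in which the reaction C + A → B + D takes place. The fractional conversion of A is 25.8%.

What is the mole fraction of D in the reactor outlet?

A reacted = 0.258 × 374 = 96.48 kmol/h; ν_A = −1, so ξ = 96.48/1 = 96.48 kmol/h.
Outlet amounts (n = n₀ + ν ξ):
  C: 929 − 1(96.48) = 832.6
  A: 374 − 1(96.48) = 277.5
  B: 0 + 1(96.48) = 96.48
  D: 0 + 1(96.48) = 96.48
Total out = 1303 kmol/h; y_D = 96.48 / 1303 = 0.07405.

0.074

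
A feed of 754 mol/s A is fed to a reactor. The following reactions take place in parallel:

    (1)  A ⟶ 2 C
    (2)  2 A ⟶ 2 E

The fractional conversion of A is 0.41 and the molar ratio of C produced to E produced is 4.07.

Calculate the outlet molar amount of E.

Conversion of A: A consumed = 0.41 × 754 = 309.1 mol/s = 1ξ₁ + 2ξ₂.
Selectivity: 2ξ₁ / (2ξ₂) = 4.07 → ξ₁ = 4.07 ξ₂.
Substitute: (1·4.07 + 2) ξ₂ = 309.1 → ξ₂ = 50.93 mol/s, ξ₁ = 207.3 mol/s.
Outlet amounts (n = n₀ + Σ ν·ξ):
  A: 754 − 1(207.3) − 2(50.93) = 444.9
  C: 0 + 2(207.3) = 414.6
  E: 0 + 2(50.93) = 101.9

102 mol/s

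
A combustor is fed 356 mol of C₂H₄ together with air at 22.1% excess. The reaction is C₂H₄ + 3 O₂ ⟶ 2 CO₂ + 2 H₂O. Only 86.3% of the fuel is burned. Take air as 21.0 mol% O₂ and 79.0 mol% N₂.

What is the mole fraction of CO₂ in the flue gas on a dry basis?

Stoichiometric O₂ = 3 × 356 = 1068 mol; O₂ fed = 1068 × 1.221 = 1304 mol.
N₂ fed = 1304 × 79/21 = 4906 mol.
Fuel reacted = 0.863 × 356 → ξ = 307.2 mol.
Outlet (n = n₀ + ν ξ):
  C₂H₄: 356 − 1(307.2) = 48.77
  O₂: 1304 − 3(307.2) = 382.3
  N₂: 4906 (inert)
  CO₂: 0 + 2(307.2) = 614.5
  H₂O: 0 + 2(307.2) = 614.5
Dry total = 5951 mol; y_CO₂ (dry) = 614.5 / 5951 = 0.1032.

0.103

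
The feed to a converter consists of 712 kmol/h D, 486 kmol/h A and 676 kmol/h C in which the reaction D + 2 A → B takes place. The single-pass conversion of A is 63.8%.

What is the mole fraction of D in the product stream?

A reacted = 0.638 × 486 = 310.1 kmol/h; ν_A = −2, so ξ = 310.1/2 = 155 kmol/h.
Outlet amounts (n = n₀ + ν ξ):
  D: 712 − 1(155) = 557
  A: 486 − 2(155) = 175.9
  B: 0 + 1(155) = 155
  C: 676 (inert)
Total out = 1564 kmol/h; y_D = 557 / 1564 = 0.3561.

0.356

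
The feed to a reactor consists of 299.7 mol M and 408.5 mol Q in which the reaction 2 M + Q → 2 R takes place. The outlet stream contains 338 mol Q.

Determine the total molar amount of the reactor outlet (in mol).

For Q: n = n₀ − 1ξ → 338 = 408.5 − 1ξ, giving ξ = 70.5 mol.
Outlet amounts (n = n₀ + ν ξ):
  M: 299.7 − 2(70.5) = 158.7
  Q: 408.5 − 1(70.5) = 338
  R: 0 + 2(70.5) = 141
Total out = 158.7 + 338 + 141 = 637.7 mol.

638 mol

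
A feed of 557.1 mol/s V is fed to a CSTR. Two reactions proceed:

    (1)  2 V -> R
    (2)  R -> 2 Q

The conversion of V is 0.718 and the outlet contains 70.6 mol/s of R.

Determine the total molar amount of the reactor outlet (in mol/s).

Conversion of V: V consumed = 2ξ₁ = 0.718 × 557.1 → ξ₁ = 200 mol/s.
R balance: n_R = 0 + 1ξ₁ − 1ξ₂ = 70.6 → ξ₂ = (1·200 − 70.6)/1 = 129.4 mol/s.
Outlet amounts (n = n₀ + Σ ν·ξ):
  V: 557.1 − 2(200) = 157.1
  R: 0 + 1(200) − 1(129.4) = 70.6
  Q: 0 + 2(129.4) = 258.8
Total out = 157.1 + 70.6 + 258.8 = 486.5 mol/s.

486 mol/s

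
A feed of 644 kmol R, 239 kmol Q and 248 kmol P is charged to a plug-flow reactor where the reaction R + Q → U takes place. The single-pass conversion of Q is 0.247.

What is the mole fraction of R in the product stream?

Q reacted = 0.247 × 239 = 59.03 kmol; ν_Q = −1, so ξ = 59.03/1 = 59.03 kmol.
Outlet amounts (n = n₀ + ν ξ):
  R: 644 − 1(59.03) = 585
  Q: 239 − 1(59.03) = 180
  U: 0 + 1(59.03) = 59.03
  P: 248 (inert)
Total out = 1072 kmol; y_R = 585 / 1072 = 0.5457.

0.546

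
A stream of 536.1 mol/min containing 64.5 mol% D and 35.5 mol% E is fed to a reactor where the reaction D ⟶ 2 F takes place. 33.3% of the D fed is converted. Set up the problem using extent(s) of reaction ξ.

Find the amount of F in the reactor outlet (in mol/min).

D reacted = 0.333 × 345.8 = 115.1 mol/min; ν_D = −1, so ξ = 115.1/1 = 115.1 mol/min.
Outlet amounts (n = n₀ + ν ξ):
  D: 345.8 − 1(115.1) = 230.6
  F: 0 + 2(115.1) = 230.3
  E: 190.3 (inert)

230 mol/min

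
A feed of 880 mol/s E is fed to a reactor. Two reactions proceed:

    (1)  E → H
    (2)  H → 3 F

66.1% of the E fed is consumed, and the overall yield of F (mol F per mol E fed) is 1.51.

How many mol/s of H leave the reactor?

139 mol/s

Conversion of E: E consumed = 1ξ₁ = 0.661 × 880 → ξ₁ = 581.7 mol/s.
Yield of F: 3ξ₂ / 880 = 1.51 → ξ₂ = 442.9 mol/s.
Outlet amounts (n = n₀ + Σ ν·ξ):
  E: 880 − 1(581.7) = 298.3
  H: 0 + 1(581.7) − 1(442.9) = 138.7
  F: 0 + 3(442.9) = 1329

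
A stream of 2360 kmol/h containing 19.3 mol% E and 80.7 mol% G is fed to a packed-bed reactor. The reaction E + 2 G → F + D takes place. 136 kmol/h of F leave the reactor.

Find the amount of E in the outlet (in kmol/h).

For F: n = n₀ + 1ξ → 136 = 0 + 1ξ, giving ξ = 136 kmol/h.
Outlet amounts (n = n₀ + ν ξ):
  E: 455.5 − 1(136) = 319.5
  G: 1905 − 2(136) = 1633
  F: 0 + 1(136) = 136
  D: 0 + 1(136) = 136

319 kmol/h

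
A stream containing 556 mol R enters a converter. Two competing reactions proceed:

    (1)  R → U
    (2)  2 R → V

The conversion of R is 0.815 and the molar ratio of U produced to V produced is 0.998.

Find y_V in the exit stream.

Conversion of R: R consumed = 0.815 × 556 = 453.1 mol = 1ξ₁ + 2ξ₂.
Selectivity: 1ξ₁ / (1ξ₂) = 0.998 → ξ₁ = 0.998 ξ₂.
Substitute: (1·0.998 + 2) ξ₂ = 453.1 → ξ₂ = 151.1 mol, ξ₁ = 150.8 mol.
Outlet amounts (n = n₀ + Σ ν·ξ):
  R: 556 − 1(150.8) − 2(151.1) = 102.9
  U: 0 + 1(150.8) = 150.8
  V: 0 + 1(151.1) = 151.1
Total out = 404.9 mol; y_V = 151.1 / 404.9 = 0.3733.

0.373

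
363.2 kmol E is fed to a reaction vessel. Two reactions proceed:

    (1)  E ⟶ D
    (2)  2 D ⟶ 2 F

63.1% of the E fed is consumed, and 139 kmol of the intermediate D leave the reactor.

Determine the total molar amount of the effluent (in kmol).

Conversion of E: E consumed = 1ξ₁ = 0.631 × 363.2 → ξ₁ = 229.2 kmol.
D balance: n_D = 0 + 1ξ₁ − 2ξ₂ = 139 → ξ₂ = (1·229.2 − 139)/2 = 45.09 kmol.
Outlet amounts (n = n₀ + Σ ν·ξ):
  E: 363.2 − 1(229.2) = 134
  D: 0 + 1(229.2) − 2(45.09) = 139
  F: 0 + 2(45.09) = 90.18
Total out = 134 + 139 + 90.18 = 363.2 kmol.

363 kmol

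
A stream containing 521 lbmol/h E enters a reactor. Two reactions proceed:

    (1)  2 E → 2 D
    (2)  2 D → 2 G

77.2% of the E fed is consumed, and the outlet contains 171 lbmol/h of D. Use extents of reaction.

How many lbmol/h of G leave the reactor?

Conversion of E: E consumed = 2ξ₁ = 0.772 × 521 → ξ₁ = 201.1 lbmol/h.
D balance: n_D = 0 + 2ξ₁ − 2ξ₂ = 171 → ξ₂ = (2·201.1 − 171)/2 = 115.6 lbmol/h.
Outlet amounts (n = n₀ + Σ ν·ξ):
  E: 521 − 2(201.1) = 118.8
  D: 0 + 2(201.1) − 2(115.6) = 171
  G: 0 + 2(115.6) = 231.2

231 lbmol/h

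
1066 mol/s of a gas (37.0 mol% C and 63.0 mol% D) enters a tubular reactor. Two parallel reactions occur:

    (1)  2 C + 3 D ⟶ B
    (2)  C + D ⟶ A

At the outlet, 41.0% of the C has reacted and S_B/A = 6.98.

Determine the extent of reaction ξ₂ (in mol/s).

Conversion of C: C consumed = 0.41 × 394.4 = 161.7 mol/s = 2ξ₁ + 1ξ₂.
Selectivity: 1ξ₁ / (1ξ₂) = 6.98 → ξ₁ = 6.98 ξ₂.
Substitute: (2·6.98 + 1) ξ₂ = 161.7 → ξ₂ = 10.81 mol/s, ξ₁ = 75.45 mol/s.
Outlet amounts (n = n₀ + Σ ν·ξ):
  C: 394.4 − 2(75.45) − 1(10.81) = 232.7
  D: 671.6 − 3(75.45) − 1(10.81) = 434.4
  B: 0 + 1(75.45) = 75.45
  A: 0 + 1(10.81) = 10.81

ξ₂ = 10.8 mol/s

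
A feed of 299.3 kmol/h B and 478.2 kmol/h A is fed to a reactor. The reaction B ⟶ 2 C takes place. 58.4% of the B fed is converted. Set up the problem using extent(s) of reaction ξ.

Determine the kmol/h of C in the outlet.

B reacted = 0.584 × 299.3 = 174.8 kmol/h; ν_B = −1, so ξ = 174.8/1 = 174.8 kmol/h.
Outlet amounts (n = n₀ + ν ξ):
  B: 299.3 − 1(174.8) = 124.5
  C: 0 + 2(174.8) = 349.6
  A: 478.2 (inert)

350 kmol/h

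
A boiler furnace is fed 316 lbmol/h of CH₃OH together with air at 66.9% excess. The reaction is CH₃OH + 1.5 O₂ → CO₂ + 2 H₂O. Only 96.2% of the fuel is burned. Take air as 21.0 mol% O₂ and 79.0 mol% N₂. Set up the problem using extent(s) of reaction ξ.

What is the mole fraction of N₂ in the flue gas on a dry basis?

0.82

Stoichiometric O₂ = 1.5 × 316 = 474 lbmol/h; O₂ fed = 474 × 1.669 = 791.1 lbmol/h.
N₂ fed = 791.1 × 79/21 = 2976 lbmol/h.
Fuel reacted = 0.962 × 316 → ξ = 304 lbmol/h.
Outlet (n = n₀ + ν ξ):
  CH₃OH: 316 − 1(304) = 12.01
  O₂: 791.1 − 1.5(304) = 335.1
  N₂: 2976 (inert)
  CO₂: 0 + 1(304) = 304
  H₂O: 0 + 2(304) = 608
Dry total = 3627 lbmol/h; y_N₂ (dry) = 2976 / 3627 = 0.8205.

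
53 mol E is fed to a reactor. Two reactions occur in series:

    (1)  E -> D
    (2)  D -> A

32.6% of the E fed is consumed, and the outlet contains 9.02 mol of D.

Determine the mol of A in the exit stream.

Conversion of E: E consumed = 1ξ₁ = 0.326 × 53 → ξ₁ = 17.28 mol.
D balance: n_D = 0 + 1ξ₁ − 1ξ₂ = 9.02 → ξ₂ = (1·17.28 − 9.02)/1 = 8.258 mol.
Outlet amounts (n = n₀ + Σ ν·ξ):
  E: 53 − 1(17.28) = 35.72
  D: 0 + 1(17.28) − 1(8.258) = 9.02
  A: 0 + 1(8.258) = 8.258

8.26 mol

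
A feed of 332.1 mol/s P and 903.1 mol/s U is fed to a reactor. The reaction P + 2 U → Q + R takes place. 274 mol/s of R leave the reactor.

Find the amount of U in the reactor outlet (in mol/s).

For R: n = n₀ + 1ξ → 274 = 0 + 1ξ, giving ξ = 274 mol/s.
Outlet amounts (n = n₀ + ν ξ):
  P: 332.1 − 1(274) = 58.1
  U: 903.1 − 2(274) = 355.1
  Q: 0 + 1(274) = 274
  R: 0 + 1(274) = 274

355 mol/s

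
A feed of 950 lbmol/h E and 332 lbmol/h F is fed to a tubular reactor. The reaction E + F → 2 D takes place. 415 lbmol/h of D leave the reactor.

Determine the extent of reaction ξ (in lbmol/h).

ξ = 208 lbmol/h

For D: n = n₀ + 2ξ → 415 = 0 + 2ξ, giving ξ = 207.5 lbmol/h.
Outlet amounts (n = n₀ + ν ξ):
  E: 950 − 1(207.5) = 742.5
  F: 332 − 1(207.5) = 124.5
  D: 0 + 2(207.5) = 415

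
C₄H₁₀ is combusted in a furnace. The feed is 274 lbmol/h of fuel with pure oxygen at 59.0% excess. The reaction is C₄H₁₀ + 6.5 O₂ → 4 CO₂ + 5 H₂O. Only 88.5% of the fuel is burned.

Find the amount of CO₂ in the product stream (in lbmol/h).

970 lbmol/h

Stoichiometric O₂ = 6.5 × 274 = 1781 lbmol/h; O₂ fed = 1781 × 1.590 = 2832 lbmol/h.
Fuel reacted = 0.885 × 274 → ξ = 242.5 lbmol/h.
Outlet (n = n₀ + ν ξ):
  C₄H₁₀: 274 − 1(242.5) = 31.51
  O₂: 2832 − 6.5(242.5) = 1256
  CO₂: 0 + 4(242.5) = 970
  H₂O: 0 + 5(242.5) = 1212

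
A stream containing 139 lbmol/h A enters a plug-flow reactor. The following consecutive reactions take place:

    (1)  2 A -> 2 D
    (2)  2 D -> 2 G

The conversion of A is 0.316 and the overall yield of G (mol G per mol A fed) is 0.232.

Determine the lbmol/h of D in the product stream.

Conversion of A: A consumed = 2ξ₁ = 0.316 × 139 → ξ₁ = 21.96 lbmol/h.
Yield of G: 2ξ₂ / 139 = 0.232 → ξ₂ = 16.12 lbmol/h.
Outlet amounts (n = n₀ + Σ ν·ξ):
  A: 139 − 2(21.96) = 95.08
  D: 0 + 2(21.96) − 2(16.12) = 11.68
  G: 0 + 2(16.12) = 32.25

11.7 lbmol/h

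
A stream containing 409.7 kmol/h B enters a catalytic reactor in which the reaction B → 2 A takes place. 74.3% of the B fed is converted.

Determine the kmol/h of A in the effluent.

B reacted = 0.743 × 409.7 = 304.4 kmol/h; ν_B = −1, so ξ = 304.4/1 = 304.4 kmol/h.
Outlet amounts (n = n₀ + ν ξ):
  B: 409.7 − 1(304.4) = 105.3
  A: 0 + 2(304.4) = 608.8

609 kmol/h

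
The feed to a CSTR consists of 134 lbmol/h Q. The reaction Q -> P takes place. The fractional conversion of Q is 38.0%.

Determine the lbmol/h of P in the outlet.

Q reacted = 0.38 × 134 = 50.92 lbmol/h; ν_Q = −1, so ξ = 50.92/1 = 50.92 lbmol/h.
Outlet amounts (n = n₀ + ν ξ):
  Q: 134 − 1(50.92) = 83.08
  P: 0 + 1(50.92) = 50.92

50.9 lbmol/h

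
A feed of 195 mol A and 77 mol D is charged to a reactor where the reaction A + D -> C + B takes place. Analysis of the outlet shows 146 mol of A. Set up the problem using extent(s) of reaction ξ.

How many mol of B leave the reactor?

For A: n = n₀ − 1ξ → 146 = 195 − 1ξ, giving ξ = 49 mol.
Outlet amounts (n = n₀ + ν ξ):
  A: 195 − 1(49) = 146
  D: 77 − 1(49) = 28
  C: 0 + 1(49) = 49
  B: 0 + 1(49) = 49

49 mol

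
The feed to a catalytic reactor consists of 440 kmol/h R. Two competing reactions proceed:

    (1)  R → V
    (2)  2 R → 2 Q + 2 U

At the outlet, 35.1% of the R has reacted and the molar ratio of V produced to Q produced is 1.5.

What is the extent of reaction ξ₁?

Conversion of R: R consumed = 0.351 × 440 = 154.4 kmol/h = 1ξ₁ + 2ξ₂.
Selectivity: 1ξ₁ / (2ξ₂) = 1.5 → ξ₁ = 3 ξ₂.
Substitute: (1·3 + 2) ξ₂ = 154.4 → ξ₂ = 30.89 kmol/h, ξ₁ = 92.66 kmol/h.
Outlet amounts (n = n₀ + Σ ν·ξ):
  R: 440 − 1(92.66) − 2(30.89) = 285.6
  V: 0 + 1(92.66) = 92.66
  Q: 0 + 2(30.89) = 61.78
  U: 0 + 2(30.89) = 61.78

ξ₁ = 92.7 kmol/h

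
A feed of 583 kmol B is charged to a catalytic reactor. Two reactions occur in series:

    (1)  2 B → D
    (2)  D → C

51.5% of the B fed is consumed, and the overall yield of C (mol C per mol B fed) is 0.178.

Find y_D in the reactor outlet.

Conversion of B: B consumed = 2ξ₁ = 0.515 × 583 → ξ₁ = 150.1 kmol.
Yield of C: 1ξ₂ / 583 = 0.178 → ξ₂ = 103.8 kmol.
Outlet amounts (n = n₀ + Σ ν·ξ):
  B: 583 − 2(150.1) = 282.8
  D: 0 + 1(150.1) − 1(103.8) = 46.35
  C: 0 + 1(103.8) = 103.8
Total out = 432.9 kmol; y_D = 46.35 / 432.9 = 0.1071.

0.107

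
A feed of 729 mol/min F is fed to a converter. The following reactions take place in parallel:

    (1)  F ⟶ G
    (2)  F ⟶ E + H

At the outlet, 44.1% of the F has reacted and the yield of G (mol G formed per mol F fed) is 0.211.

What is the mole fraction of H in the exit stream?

Yield of G: 1ξ₁ / 729 = 0.211 → ξ₁ = 153.8 mol/min.
Conversion of F: 1ξ₁ + 1ξ₂ = 0.441 × 729 = 321.5 → ξ₂ = 167.7 mol/min.
Outlet amounts (n = n₀ + Σ ν·ξ):
  F: 729 − 1(153.8) − 1(167.7) = 407.5
  G: 0 + 1(153.8) = 153.8
  E: 0 + 1(167.7) = 167.7
  H: 0 + 1(167.7) = 167.7
Total out = 896.7 mol/min; y_H = 167.7 / 896.7 = 0.187.

0.187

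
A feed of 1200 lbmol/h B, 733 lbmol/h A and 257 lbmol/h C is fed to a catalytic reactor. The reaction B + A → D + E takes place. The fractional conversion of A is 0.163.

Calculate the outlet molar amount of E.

119 lbmol/h

A reacted = 0.163 × 733 = 119.5 lbmol/h; ν_A = −1, so ξ = 119.5/1 = 119.5 lbmol/h.
Outlet amounts (n = n₀ + ν ξ):
  B: 1200 − 1(119.5) = 1081
  A: 733 − 1(119.5) = 613.5
  D: 0 + 1(119.5) = 119.5
  E: 0 + 1(119.5) = 119.5
  C: 257 (inert)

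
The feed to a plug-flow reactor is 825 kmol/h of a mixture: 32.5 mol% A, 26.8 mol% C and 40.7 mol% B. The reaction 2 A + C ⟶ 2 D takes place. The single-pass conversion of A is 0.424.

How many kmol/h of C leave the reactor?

A reacted = 0.424 × 268.1 = 113.7 kmol/h; ν_A = −2, so ξ = 113.7/2 = 56.84 kmol/h.
Outlet amounts (n = n₀ + ν ξ):
  A: 268.1 − 2(56.84) = 154.4
  C: 221.1 − 1(56.84) = 164.3
  D: 0 + 2(56.84) = 113.7
  B: 335.8 (inert)

164 kmol/h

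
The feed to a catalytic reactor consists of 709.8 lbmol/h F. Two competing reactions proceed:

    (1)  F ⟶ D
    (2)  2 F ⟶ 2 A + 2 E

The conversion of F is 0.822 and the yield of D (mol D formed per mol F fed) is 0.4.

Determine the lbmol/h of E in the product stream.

300 lbmol/h

Yield of D: 1ξ₁ / 709.8 = 0.4 → ξ₁ = 283.9 lbmol/h.
Conversion of F: 1ξ₁ + 2ξ₂ = 0.822 × 709.8 = 583.5 → ξ₂ = 149.8 lbmol/h.
Outlet amounts (n = n₀ + Σ ν·ξ):
  F: 709.8 − 1(283.9) − 2(149.8) = 126.3
  D: 0 + 1(283.9) = 283.9
  A: 0 + 2(149.8) = 299.5
  E: 0 + 2(149.8) = 299.5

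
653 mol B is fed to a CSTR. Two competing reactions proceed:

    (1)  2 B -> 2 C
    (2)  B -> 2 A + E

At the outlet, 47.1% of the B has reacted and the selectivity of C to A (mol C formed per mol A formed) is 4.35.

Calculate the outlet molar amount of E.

Conversion of B: B consumed = 0.471 × 653 = 307.6 mol = 2ξ₁ + 1ξ₂.
Selectivity: 2ξ₁ / (2ξ₂) = 4.35 → ξ₁ = 4.35 ξ₂.
Substitute: (2·4.35 + 1) ξ₂ = 307.6 → ξ₂ = 31.71 mol, ξ₁ = 137.9 mol.
Outlet amounts (n = n₀ + Σ ν·ξ):
  B: 653 − 2(137.9) − 1(31.71) = 345.4
  C: 0 + 2(137.9) = 275.9
  A: 0 + 2(31.71) = 63.42
  E: 0 + 1(31.71) = 31.71

31.7 mol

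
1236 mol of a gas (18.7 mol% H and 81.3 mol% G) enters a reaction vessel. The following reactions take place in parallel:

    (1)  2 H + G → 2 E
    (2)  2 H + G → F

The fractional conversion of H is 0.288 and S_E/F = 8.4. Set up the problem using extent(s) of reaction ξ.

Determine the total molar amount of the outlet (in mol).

Conversion of H: H consumed = 0.288 × 231.1 = 66.57 mol = 2ξ₁ + 2ξ₂.
Selectivity: 2ξ₁ / (1ξ₂) = 8.4 → ξ₁ = 4.2 ξ₂.
Substitute: (2·4.2 + 2) ξ₂ = 66.57 → ξ₂ = 6.401 mol, ξ₁ = 26.88 mol.
Outlet amounts (n = n₀ + Σ ν·ξ):
  H: 231.1 − 2(26.88) − 2(6.401) = 164.6
  G: 1005 − 1(26.88) − 1(6.401) = 971.6
  E: 0 + 2(26.88) = 53.76
  F: 0 + 1(6.401) = 6.401
Total out = 164.6 + 971.6 + 53.76 + 6.401 = 1196 mol.

1200 mol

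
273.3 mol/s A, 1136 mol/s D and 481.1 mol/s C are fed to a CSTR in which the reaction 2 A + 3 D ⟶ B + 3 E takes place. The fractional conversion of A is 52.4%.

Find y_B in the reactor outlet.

0.0394

A reacted = 0.524 × 273.3 = 143.2 mol/s; ν_A = −2, so ξ = 143.2/2 = 71.6 mol/s.
Outlet amounts (n = n₀ + ν ξ):
  A: 273.3 − 2(71.6) = 130.1
  D: 1136 − 3(71.6) = 921.2
  B: 0 + 1(71.6) = 71.6
  E: 0 + 3(71.6) = 214.8
  C: 481.1 (inert)
Total out = 1819 mol/s; y_B = 71.6 / 1819 = 0.03937.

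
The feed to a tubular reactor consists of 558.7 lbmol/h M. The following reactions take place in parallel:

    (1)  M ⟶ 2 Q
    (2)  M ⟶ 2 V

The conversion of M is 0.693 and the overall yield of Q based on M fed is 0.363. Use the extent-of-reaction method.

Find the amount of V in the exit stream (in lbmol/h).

572 lbmol/h

Yield of Q: 2ξ₁ / 558.7 = 0.363 → ξ₁ = 101.4 lbmol/h.
Conversion of M: 1ξ₁ + 1ξ₂ = 0.693 × 558.7 = 387.2 → ξ₂ = 285.8 lbmol/h.
Outlet amounts (n = n₀ + Σ ν·ξ):
  M: 558.7 − 1(101.4) − 1(285.8) = 171.5
  Q: 0 + 2(101.4) = 202.8
  V: 0 + 2(285.8) = 571.6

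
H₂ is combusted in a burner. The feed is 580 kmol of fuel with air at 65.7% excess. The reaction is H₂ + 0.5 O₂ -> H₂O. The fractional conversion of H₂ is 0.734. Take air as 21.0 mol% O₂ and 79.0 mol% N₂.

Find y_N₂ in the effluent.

Stoichiometric O₂ = 0.5 × 580 = 290 kmol; O₂ fed = 290 × 1.657 = 480.5 kmol.
N₂ fed = 480.5 × 79/21 = 1808 kmol.
Fuel reacted = 0.734 × 580 → ξ = 425.7 kmol.
Outlet (n = n₀ + ν ξ):
  H₂: 580 − 1(425.7) = 154.3
  O₂: 480.5 − 0.5(425.7) = 267.7
  N₂: 1808 (inert)
  H₂O: 0 + 1(425.7) = 425.7
Total out = 2655 kmol; y_N₂ = 1808 / 2655 = 0.6808.

0.681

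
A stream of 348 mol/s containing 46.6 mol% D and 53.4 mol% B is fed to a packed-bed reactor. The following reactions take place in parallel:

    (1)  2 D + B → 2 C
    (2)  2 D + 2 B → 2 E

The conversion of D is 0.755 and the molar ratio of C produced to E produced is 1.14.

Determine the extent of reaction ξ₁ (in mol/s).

Conversion of D: D consumed = 0.755 × 162.2 = 122.4 mol/s = 2ξ₁ + 2ξ₂.
Selectivity: 2ξ₁ / (2ξ₂) = 1.14 → ξ₁ = 1.14 ξ₂.
Substitute: (2·1.14 + 2) ξ₂ = 122.4 → ξ₂ = 28.61 mol/s, ξ₁ = 32.61 mol/s.
Outlet amounts (n = n₀ + Σ ν·ξ):
  D: 162.2 − 2(32.61) − 2(28.61) = 39.73
  B: 185.8 − 1(32.61) − 2(28.61) = 96.01
  C: 0 + 2(32.61) = 65.22
  E: 0 + 2(28.61) = 57.21

ξ₁ = 32.6 mol/s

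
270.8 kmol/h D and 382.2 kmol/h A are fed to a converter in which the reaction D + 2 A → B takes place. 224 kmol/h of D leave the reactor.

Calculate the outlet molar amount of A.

289 kmol/h

For D: n = n₀ − 1ξ → 224 = 270.8 − 1ξ, giving ξ = 46.8 kmol/h.
Outlet amounts (n = n₀ + ν ξ):
  D: 270.8 − 1(46.8) = 224
  A: 382.2 − 2(46.8) = 288.6
  B: 0 + 1(46.8) = 46.8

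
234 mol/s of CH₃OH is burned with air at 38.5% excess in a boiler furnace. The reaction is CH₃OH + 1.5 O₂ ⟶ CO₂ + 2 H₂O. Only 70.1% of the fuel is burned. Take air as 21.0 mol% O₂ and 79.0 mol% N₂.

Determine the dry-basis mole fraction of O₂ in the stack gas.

Stoichiometric O₂ = 1.5 × 234 = 351 mol/s; O₂ fed = 351 × 1.385 = 486.1 mol/s.
N₂ fed = 486.1 × 79/21 = 1829 mol/s.
Fuel reacted = 0.701 × 234 → ξ = 164 mol/s.
Outlet (n = n₀ + ν ξ):
  CH₃OH: 234 − 1(164) = 69.97
  O₂: 486.1 − 1.5(164) = 240.1
  N₂: 1829 (inert)
  CO₂: 0 + 1(164) = 164
  H₂O: 0 + 2(164) = 328.1
Dry total = 2303 mol/s; y_O₂ (dry) = 240.1 / 2303 = 0.1043.

0.104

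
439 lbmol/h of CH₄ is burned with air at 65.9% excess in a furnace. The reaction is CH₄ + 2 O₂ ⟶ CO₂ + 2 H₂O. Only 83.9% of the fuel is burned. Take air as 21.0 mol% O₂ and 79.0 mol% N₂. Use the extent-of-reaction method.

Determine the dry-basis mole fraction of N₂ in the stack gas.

0.825

Stoichiometric O₂ = 2 × 439 = 878 lbmol/h; O₂ fed = 878 × 1.659 = 1457 lbmol/h.
N₂ fed = 1457 × 79/21 = 5480 lbmol/h.
Fuel reacted = 0.839 × 439 → ξ = 368.3 lbmol/h.
Outlet (n = n₀ + ν ξ):
  CH₄: 439 − 1(368.3) = 70.68
  O₂: 1457 − 2(368.3) = 720
  N₂: 5480 (inert)
  CO₂: 0 + 1(368.3) = 368.3
  H₂O: 0 + 2(368.3) = 736.6
Dry total = 6639 lbmol/h; y_N₂ (dry) = 5480 / 6639 = 0.8254.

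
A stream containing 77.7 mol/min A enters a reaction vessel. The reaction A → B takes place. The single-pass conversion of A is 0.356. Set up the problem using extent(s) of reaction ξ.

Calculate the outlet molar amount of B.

A reacted = 0.356 × 77.7 = 27.66 mol/min; ν_A = −1, so ξ = 27.66/1 = 27.66 mol/min.
Outlet amounts (n = n₀ + ν ξ):
  A: 77.7 − 1(27.66) = 50.04
  B: 0 + 1(27.66) = 27.66

27.7 mol/min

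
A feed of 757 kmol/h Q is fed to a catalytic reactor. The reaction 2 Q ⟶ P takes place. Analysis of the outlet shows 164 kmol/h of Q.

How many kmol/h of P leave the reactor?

296 kmol/h

For Q: n = n₀ − 2ξ → 164 = 757 − 2ξ, giving ξ = 296.5 kmol/h.
Outlet amounts (n = n₀ + ν ξ):
  Q: 757 − 2(296.5) = 164
  P: 0 + 1(296.5) = 296.5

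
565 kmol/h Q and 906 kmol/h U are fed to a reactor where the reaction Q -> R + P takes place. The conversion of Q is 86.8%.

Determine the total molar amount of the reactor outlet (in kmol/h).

Q reacted = 0.868 × 565 = 490.4 kmol/h; ν_Q = −1, so ξ = 490.4/1 = 490.4 kmol/h.
Outlet amounts (n = n₀ + ν ξ):
  Q: 565 − 1(490.4) = 74.58
  R: 0 + 1(490.4) = 490.4
  P: 0 + 1(490.4) = 490.4
  U: 906 (inert)
Total out = 74.58 + 490.4 + 490.4 + 906 = 1961 kmol/h.

1960 kmol/h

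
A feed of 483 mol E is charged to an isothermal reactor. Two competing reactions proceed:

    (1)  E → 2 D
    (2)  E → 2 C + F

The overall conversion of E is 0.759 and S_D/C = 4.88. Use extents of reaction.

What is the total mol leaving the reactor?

Conversion of E: E consumed = 0.759 × 483 = 366.6 mol = 1ξ₁ + 1ξ₂.
Selectivity: 2ξ₁ / (2ξ₂) = 4.88 → ξ₁ = 4.88 ξ₂.
Substitute: (1·4.88 + 1) ξ₂ = 366.6 → ξ₂ = 62.35 mol, ξ₁ = 304.3 mol.
Outlet amounts (n = n₀ + Σ ν·ξ):
  E: 483 − 1(304.3) − 1(62.35) = 116.4
  D: 0 + 2(304.3) = 608.5
  C: 0 + 2(62.35) = 124.7
  F: 0 + 1(62.35) = 62.35
Total out = 116.4 + 608.5 + 124.7 + 62.35 = 911.9 mol.

912 mol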